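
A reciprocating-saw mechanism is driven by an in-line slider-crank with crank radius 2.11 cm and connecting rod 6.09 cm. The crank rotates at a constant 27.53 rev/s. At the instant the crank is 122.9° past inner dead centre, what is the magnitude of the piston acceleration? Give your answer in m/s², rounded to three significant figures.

ω = 2π·27.5 = 173 rad/s
x(θ) = r cosθ + √(L² − r² sin²θ); with ω constant, a = ω²·d²x/dθ².
d²x/dθ² = −r cosθ − r²(cos2θ)/√u − r⁴ sin²2θ/(4u^{3/2}),  u = L² − r² sin²θ = 0.00339495 m².
Substituting r = 0.0211 m, L = 0.0609 m, θ = 122.9°: d²x/dθ² = +0.014385 m.
a = ω²·d²x/dθ² = (173)²·(+0.014385) = +430.4 m/s²;  |a| = 430.4 m/s².

430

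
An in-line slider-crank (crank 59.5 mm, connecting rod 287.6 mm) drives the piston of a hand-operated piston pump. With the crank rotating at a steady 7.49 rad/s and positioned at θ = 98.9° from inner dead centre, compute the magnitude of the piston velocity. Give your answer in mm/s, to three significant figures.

ω = 7.49 rad/s
For an in-line slider-crank, x = r cosθ + √(L² − r² sin²θ), so v = −rω sinθ·[1 + r cosθ/√(L² − r² sin²θ)].
With r = 0.0595 m, L = 0.2876 m, θ = 98.9°: √(L² − r² sin²θ) = 0.28153 m.
v = −0.0595·7.49·0.98796·[1 + 0.0595·-0.15471/0.28153] = -0.42589 m/s.
|v| = 0.42589 m/s = 425.89 mm/s.

426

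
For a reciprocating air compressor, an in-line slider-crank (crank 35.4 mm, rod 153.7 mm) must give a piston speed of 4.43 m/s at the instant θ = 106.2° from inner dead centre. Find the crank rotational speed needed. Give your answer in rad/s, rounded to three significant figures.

140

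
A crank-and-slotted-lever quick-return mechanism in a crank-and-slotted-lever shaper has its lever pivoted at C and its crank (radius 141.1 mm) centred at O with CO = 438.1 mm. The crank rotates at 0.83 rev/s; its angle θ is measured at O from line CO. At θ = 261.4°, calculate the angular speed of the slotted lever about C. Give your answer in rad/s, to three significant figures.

ω = 5.215 rad/s (from 0.83 rev/s).
Crank pin A relative to C: A = (d + r cosθ, r sinθ); lever angle φ = atan2(r sinθ, d + r cosθ).
Differentiating tanφ: φ̇ = rω(d cosθ + r)/(d² + r² + 2dr cosθ).
d² + r² + 2dr cosθ = |CA|² = 0.193353 m²;  d cosθ + r = +0.075589 m.
|ω_lever| = |0.1411·5.215·+0.075589| / 0.193353 = 0.28767 rad/s.

0.288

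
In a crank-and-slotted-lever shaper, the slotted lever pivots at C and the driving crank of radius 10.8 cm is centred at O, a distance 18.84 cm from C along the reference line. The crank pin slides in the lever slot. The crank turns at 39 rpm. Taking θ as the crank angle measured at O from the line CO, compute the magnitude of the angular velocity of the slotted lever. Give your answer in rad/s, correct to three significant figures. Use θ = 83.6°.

1.10

ω = 4.084 rad/s (from 39 rpm).
Crank pin A relative to C: A = (d + r cosθ, r sinθ); lever angle φ = atan2(r sinθ, d + r cosθ).
Differentiating tanφ: φ̇ = rω(d cosθ + r)/(d² + r² + 2dr cosθ).
d² + r² + 2dr cosθ = |CA|² = 0.0516947 m²;  d cosθ + r = +0.129 m.
|ω_lever| = |0.108·4.084·+0.129| / 0.0516947 = 1.1007 rad/s.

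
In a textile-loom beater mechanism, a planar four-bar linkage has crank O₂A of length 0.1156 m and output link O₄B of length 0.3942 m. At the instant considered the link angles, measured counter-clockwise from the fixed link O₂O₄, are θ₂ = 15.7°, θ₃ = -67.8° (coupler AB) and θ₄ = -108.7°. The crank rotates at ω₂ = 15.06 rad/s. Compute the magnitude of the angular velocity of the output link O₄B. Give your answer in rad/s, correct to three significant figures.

ω₂ = 15.06 rad/s
Differentiating the loop-closure r₂e^{iθ₂}+r₃e^{iθ₃}=r₁+r₄e^{iθ₄} gives r₂ω₂e^{iθ₂}+r₃ω₃e^{iθ₃}=r₄ω₄e^{iθ₄}.
Eliminating the other unknown: ω₄ = r₂ω₂ sin(θ₂−θ₃) / [r₄ sin(θ₄−θ₃)].
Numerator sine = +0.99357; denominator sine = -0.65474.
Result = 0.1156·15.06·(+0.99357) / (0.3942·(-0.65474)) = -6.7019 rad/s; magnitude 6.7019 rad/s.

6.70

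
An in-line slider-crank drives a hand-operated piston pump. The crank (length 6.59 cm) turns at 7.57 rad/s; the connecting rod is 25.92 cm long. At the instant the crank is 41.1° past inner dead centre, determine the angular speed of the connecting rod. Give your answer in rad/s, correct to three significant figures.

1.47

ω = 7.57 rad/s
The rod makes angle φ with the slider axis where L sinφ = r sinθ; differentiating, L cosφ·φ̇ = r ω cosθ.
L cosφ = √(L² − r² sin²θ) = 0.25555 m.
|ω_rod| = r ω |cosθ| / √(L² − r² sin²θ) = 0.0659·7.57·0.75356/0.25555 = 1.471 rad/s.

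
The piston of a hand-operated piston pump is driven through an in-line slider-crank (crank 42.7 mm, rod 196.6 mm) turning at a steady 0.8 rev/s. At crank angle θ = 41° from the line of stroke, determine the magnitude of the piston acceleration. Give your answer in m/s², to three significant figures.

0.850

ω = 2π·0.8 = 5.027 rad/s
x(θ) = r cosθ + √(L² − r² sin²θ); with ω constant, a = ω²·d²x/dθ².
d²x/dθ² = −r cosθ − r²(cos2θ)/√u − r⁴ sin²2θ/(4u^{3/2}),  u = L² − r² sin²θ = 0.0378668 m².
Substituting r = 0.0427 m, L = 0.1966 m, θ = 41°: d²x/dθ² = -0.033641 m.
a = ω²·d²x/dθ² = (5.027)²·(-0.033641) = -0.84997 m/s²;  |a| = 0.84997 m/s².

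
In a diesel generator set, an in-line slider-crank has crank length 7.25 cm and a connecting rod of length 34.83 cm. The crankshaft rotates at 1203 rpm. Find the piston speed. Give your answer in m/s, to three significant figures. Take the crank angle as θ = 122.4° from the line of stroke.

6.84

ω = 2π·1203/60 = 126 rad/s
For an in-line slider-crank, x = r cosθ + √(L² − r² sin²θ), so v = −rω sinθ·[1 + r cosθ/√(L² − r² sin²θ)].
With r = 0.0725 m, L = 0.3483 m, θ = 122.4°: √(L² − r² sin²θ) = 0.34288 m.
v = −0.0725·126·0.84433·[1 + 0.0725·-0.53583/0.34288] = -6.8379 m/s.
|v| = 6.8379 m/s.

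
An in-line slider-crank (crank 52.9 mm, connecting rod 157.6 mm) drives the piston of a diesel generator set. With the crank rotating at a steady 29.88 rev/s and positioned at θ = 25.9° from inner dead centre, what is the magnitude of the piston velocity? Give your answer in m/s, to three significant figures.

ω = 2π·29.9 = 187.7 rad/s
For an in-line slider-crank, x = r cosθ + √(L² − r² sin²θ), so v = −rω sinθ·[1 + r cosθ/√(L² − r² sin²θ)].
With r = 0.0529 m, L = 0.1576 m, θ = 25.9°: √(L² − r² sin²θ) = 0.1559 m.
v = −0.0529·187.7·0.43680·[1 + 0.0529·0.89956/0.1559] = -5.6623 m/s.
|v| = 5.6623 m/s.

5.66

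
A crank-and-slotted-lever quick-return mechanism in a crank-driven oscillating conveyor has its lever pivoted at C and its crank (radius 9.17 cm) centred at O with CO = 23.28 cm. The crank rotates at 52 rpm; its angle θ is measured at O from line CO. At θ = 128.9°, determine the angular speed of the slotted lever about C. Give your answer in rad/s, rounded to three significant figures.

0.760

ω = 5.445 rad/s (from 52 rpm).
Crank pin A relative to C: A = (d + r cosθ, r sinθ); lever angle φ = atan2(r sinθ, d + r cosθ).
Differentiating tanφ: φ̇ = rω(d cosθ + r)/(d² + r² + 2dr cosθ).
d² + r² + 2dr cosθ = |CA|² = 0.0357935 m²;  d cosθ + r = -0.05449 m.
|ω_lever| = |0.0917·5.445·-0.05449| / 0.0357935 = 0.76017 rad/s.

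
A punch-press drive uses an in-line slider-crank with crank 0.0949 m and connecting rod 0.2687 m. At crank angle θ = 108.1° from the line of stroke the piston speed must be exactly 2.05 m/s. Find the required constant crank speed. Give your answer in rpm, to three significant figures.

For an in-line slider-crank, |v_piston| = rω|sinθ|·[1 + r cosθ/√(L² − r² sin²θ)].
With r = 0.0949 m, L = 0.2687 m, θ = 108.1°: the bracketed kinematic factor |dx/dθ| = 0.079697 m.
ω = v/|dx/dθ| = 2.05/0.079697 = 25.723 rad/s.
N = 60ω/(2π) = 245.63 rpm.

246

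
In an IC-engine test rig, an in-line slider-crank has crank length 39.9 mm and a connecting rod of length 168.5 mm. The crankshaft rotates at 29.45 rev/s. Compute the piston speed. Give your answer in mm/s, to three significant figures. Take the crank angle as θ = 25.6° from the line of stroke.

3870

ω = 2π·29.5 = 185 rad/s
For an in-line slider-crank, x = r cosθ + √(L² − r² sin²θ), so v = −rω sinθ·[1 + r cosθ/√(L² − r² sin²θ)].
With r = 0.0399 m, L = 0.1685 m, θ = 25.6°: √(L² − r² sin²θ) = 0.16762 m.
v = −0.0399·185·0.43209·[1 + 0.0399·0.90183/0.16762] = -3.875 m/s.
|v| = 3.875 m/s = 3875 mm/s.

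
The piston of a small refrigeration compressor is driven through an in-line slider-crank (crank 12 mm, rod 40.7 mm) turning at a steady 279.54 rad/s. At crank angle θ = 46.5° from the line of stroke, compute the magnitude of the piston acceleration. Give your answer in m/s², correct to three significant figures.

ω = 279.5 rad/s
x(θ) = r cosθ + √(L² − r² sin²θ); with ω constant, a = ω²·d²x/dθ².
d²x/dθ² = −r cosθ − r²(cos2θ)/√u − r⁴ sin²2θ/(4u^{3/2}),  u = L² − r² sin²θ = 0.00158072 m².
Substituting r = 0.012 m, L = 0.0407 m, θ = 46.5°: d²x/dθ² = -0.008153 m.
a = ω²·d²x/dθ² = (279.5)²·(-0.008153) = -637.09 m/s²;  |a| = 637.09 m/s².

637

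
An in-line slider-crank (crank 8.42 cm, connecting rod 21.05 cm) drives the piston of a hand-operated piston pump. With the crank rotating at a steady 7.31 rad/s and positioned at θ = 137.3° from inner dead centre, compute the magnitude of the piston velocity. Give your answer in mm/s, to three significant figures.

ω = 7.31 rad/s
For an in-line slider-crank, x = r cosθ + √(L² − r² sin²θ), so v = −rω sinθ·[1 + r cosθ/√(L² − r² sin²θ)].
With r = 0.0842 m, L = 0.2105 m, θ = 137.3°: √(L² − r² sin²θ) = 0.20261 m.
v = −0.0842·7.31·0.67816·[1 + 0.0842·-0.73491/0.20261] = -0.28992 m/s.
|v| = 0.28992 m/s = 289.92 mm/s.

290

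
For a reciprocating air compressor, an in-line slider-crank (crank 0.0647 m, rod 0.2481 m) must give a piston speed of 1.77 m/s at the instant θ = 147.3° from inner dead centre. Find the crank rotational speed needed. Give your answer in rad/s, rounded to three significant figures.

65.1

For an in-line slider-crank, |v_piston| = rω|sinθ|·[1 + r cosθ/√(L² − r² sin²θ)].
With r = 0.0647 m, L = 0.2481 m, θ = 147.3°: the bracketed kinematic factor |dx/dθ| = 0.027206 m.
ω = v/|dx/dθ| = 1.77/0.027206 = 65.06 rad/s.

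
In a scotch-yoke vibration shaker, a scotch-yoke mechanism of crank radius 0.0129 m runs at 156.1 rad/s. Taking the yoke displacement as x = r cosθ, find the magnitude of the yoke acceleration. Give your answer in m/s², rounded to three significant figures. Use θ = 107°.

ω = 156.1 rad/s
x = r cosθ ⇒ ẍ = −rω² cosθ (ω constant).
|a| = rω²|cosθ| = 0.0129·(156.1)²·|cos 107°| = 91.903 m/s².

91.9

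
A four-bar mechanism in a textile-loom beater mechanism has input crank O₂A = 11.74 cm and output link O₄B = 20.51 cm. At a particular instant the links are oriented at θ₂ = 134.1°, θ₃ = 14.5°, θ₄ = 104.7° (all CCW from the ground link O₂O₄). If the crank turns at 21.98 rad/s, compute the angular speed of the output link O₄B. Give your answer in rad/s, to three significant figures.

10.9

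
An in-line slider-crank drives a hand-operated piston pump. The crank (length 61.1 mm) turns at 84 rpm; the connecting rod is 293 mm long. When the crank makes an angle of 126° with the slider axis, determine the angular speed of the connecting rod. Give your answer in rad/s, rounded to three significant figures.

ω = 8.796 rad/s (converted from 84 rpm).
The rod makes angle φ with the slider axis where L sinφ = r sinθ; differentiating, L cosφ·φ̇ = r ω cosθ.
L cosφ = √(L² − r² sin²θ) = 0.2888 m.
|ω_rod| = r ω |cosθ| / √(L² − r² sin²θ) = 0.0611·8.796·0.58779/0.2888 = 1.0939 rad/s.

1.09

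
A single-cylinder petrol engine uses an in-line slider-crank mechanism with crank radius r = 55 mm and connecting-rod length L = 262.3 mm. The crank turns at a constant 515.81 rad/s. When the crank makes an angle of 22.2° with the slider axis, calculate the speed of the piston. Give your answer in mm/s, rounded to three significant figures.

12800

ω = 515.8 rad/s
For an in-line slider-crank, x = r cosθ + √(L² − r² sin²θ), so v = −rω sinθ·[1 + r cosθ/√(L² − r² sin²θ)].
With r = 0.055 m, L = 0.2623 m, θ = 22.2°: √(L² − r² sin²θ) = 0.26148 m.
v = −0.055·515.8·0.37784·[1 + 0.055·0.92587/0.26148] = -12.807 m/s.
|v| = 12.807 m/s = 12807 mm/s.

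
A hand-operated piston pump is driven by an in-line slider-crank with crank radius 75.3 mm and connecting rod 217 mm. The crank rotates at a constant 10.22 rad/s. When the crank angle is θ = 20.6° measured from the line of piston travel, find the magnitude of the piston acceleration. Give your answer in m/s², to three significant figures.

9.47

ω = 10.22 rad/s
x(θ) = r cosθ + √(L² − r² sin²θ); with ω constant, a = ω²·d²x/dθ².
d²x/dθ² = −r cosθ − r²(cos2θ)/√u − r⁴ sin²2θ/(4u^{3/2}),  u = L² − r² sin²θ = 0.0463871 m².
Substituting r = 0.0753 m, L = 0.217 m, θ = 20.6°: d²x/dθ² = -0.090643 m.
a = ω²·d²x/dθ² = (10.22)²·(-0.090643) = -9.4675 m/s²;  |a| = 9.4675 m/s².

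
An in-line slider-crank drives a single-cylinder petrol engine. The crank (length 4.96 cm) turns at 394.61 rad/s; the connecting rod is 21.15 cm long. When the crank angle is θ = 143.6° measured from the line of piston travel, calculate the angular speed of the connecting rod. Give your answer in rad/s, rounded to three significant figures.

ω = 394.6 rad/s
The rod makes angle φ with the slider axis where L sinφ = r sinθ; differentiating, L cosφ·φ̇ = r ω cosθ.
L cosφ = √(L² − r² sin²θ) = 0.20944 m.
|ω_rod| = r ω |cosθ| / √(L² − r² sin²θ) = 0.0496·394.6·0.80489/0.20944 = 75.219 rad/s.

75.2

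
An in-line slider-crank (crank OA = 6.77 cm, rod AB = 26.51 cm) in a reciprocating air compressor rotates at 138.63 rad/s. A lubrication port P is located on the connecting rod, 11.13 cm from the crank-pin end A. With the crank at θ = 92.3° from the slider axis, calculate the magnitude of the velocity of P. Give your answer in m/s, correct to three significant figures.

9.34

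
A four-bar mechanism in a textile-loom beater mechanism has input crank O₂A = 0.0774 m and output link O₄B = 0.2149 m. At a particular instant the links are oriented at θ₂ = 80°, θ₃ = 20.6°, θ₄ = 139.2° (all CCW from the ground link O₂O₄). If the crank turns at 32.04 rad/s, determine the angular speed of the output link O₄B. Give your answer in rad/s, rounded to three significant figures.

ω₂ = 32.04 rad/s
Differentiating the loop-closure r₂e^{iθ₂}+r₃e^{iθ₃}=r₁+r₄e^{iθ₄} gives r₂ω₂e^{iθ₂}+r₃ω₃e^{iθ₃}=r₄ω₄e^{iθ₄}.
Eliminating the other unknown: ω₄ = r₂ω₂ sin(θ₂−θ₃) / [r₄ sin(θ₄−θ₃)].
Numerator sine = +0.86074; denominator sine = +0.87798.
Result = 0.0774·32.04·(+0.86074) / (0.2149·(+0.87798)) = +11.313 rad/s; magnitude 11.313 rad/s.

11.3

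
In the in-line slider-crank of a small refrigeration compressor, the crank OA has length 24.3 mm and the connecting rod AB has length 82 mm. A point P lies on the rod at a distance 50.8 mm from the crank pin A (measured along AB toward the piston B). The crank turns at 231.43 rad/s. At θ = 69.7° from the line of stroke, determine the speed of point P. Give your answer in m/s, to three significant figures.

ω = 231.4 rad/s.  Crank-pin speed |V_A| = rω = 5.6237 m/s, perpendicular to OA.
Rod angle: sinφ = −(r/L) sinθ ⇒ φ = -16.137°; ω_rod = −rω cosθ/√(L²−r²sin²θ) = -24.77 rad/s.
V_P = V_A + ω_rod × AP, with AP = 0.0508 m along the rod.
Components: V_Px = −rω sinθ − a·ω_rod·sinφ = -5.6242 m/s;  V_Py = rω cosθ + a·ω_rod·cosφ = +0.74236 m/s.
|V_P| = √(V_Px² + V_Py²) = 5.673 m/s.

5.67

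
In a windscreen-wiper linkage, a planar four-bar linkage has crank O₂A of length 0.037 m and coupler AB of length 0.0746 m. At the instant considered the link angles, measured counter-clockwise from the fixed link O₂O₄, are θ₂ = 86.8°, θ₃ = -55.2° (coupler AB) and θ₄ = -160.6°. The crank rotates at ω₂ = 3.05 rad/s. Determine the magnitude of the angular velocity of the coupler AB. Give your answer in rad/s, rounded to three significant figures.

1.45

ω₂ = 3.05 rad/s
Differentiating the loop-closure r₂e^{iθ₂}+r₃e^{iθ₃}=r₁+r₄e^{iθ₄} gives r₂ω₂e^{iθ₂}+r₃ω₃e^{iθ₃}=r₄ω₄e^{iθ₄}.
Eliminating the other unknown: ω₃ = r₂ω₂ sin(θ₄−θ₂) / [r₃ sin(θ₃−θ₄)].
Numerator sine = +0.92321; denominator sine = +0.96410.
Result = 0.037·3.05·(+0.92321) / (0.0746·(+0.96410)) = +1.4486 rad/s; magnitude 1.4486 rad/s.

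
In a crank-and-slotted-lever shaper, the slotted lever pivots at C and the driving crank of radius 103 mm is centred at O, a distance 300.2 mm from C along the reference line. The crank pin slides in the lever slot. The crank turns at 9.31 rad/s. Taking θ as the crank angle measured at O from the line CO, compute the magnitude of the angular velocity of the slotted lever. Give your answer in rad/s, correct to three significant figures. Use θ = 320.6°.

2.16

ω = 9.31 rad/s
Crank pin A relative to C: A = (d + r cosθ, r sinθ); lever angle φ = atan2(r sinθ, d + r cosθ).
Differentiating tanφ: φ̇ = rω(d cosθ + r)/(d² + r² + 2dr cosθ).
d² + r² + 2dr cosθ = |CA|² = 0.148516 m²;  d cosθ + r = +0.33497 m.
|ω_lever| = |0.103·9.31·+0.33497| / 0.148516 = 2.1628 rad/s.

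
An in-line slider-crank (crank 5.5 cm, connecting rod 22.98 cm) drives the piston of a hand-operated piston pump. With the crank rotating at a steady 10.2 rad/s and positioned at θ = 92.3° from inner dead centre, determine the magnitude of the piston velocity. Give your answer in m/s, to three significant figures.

ω = 10.2 rad/s
For an in-line slider-crank, x = r cosθ + √(L² − r² sin²θ), so v = −rω sinθ·[1 + r cosθ/√(L² − r² sin²θ)].
With r = 0.055 m, L = 0.2298 m, θ = 92.3°: √(L² − r² sin²θ) = 0.22313 m.
v = −0.055·10.2·0.99919·[1 + 0.055·-0.04013/0.22313] = -0.555 m/s.
|v| = 0.555 m/s.

0.555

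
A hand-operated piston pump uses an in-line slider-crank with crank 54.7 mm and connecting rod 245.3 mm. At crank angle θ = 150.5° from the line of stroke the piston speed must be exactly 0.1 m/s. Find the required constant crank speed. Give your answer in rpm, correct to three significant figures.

For an in-line slider-crank, |v_piston| = rω|sinθ|·[1 + r cosθ/√(L² − r² sin²θ)].
With r = 0.0547 m, L = 0.2453 m, θ = 150.5°: the bracketed kinematic factor |dx/dθ| = 0.021676 m.
ω = v/|dx/dθ| = 0.1/0.021676 = 4.6134 rad/s.
N = 60ω/(2π) = 44.055 rpm.

44.1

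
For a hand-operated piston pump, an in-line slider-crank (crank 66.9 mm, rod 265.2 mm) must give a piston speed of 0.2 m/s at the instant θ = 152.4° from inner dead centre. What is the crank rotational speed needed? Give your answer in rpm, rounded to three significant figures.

For an in-line slider-crank, |v_piston| = rω|sinθ|·[1 + r cosθ/√(L² − r² sin²θ)].
With r = 0.0669 m, L = 0.2652 m, θ = 152.4°: the bracketed kinematic factor |dx/dθ| = 0.024018 m.
ω = v/|dx/dθ| = 0.2/0.024018 = 8.3272 rad/s.
N = 60ω/(2π) = 79.519 rpm.

79.5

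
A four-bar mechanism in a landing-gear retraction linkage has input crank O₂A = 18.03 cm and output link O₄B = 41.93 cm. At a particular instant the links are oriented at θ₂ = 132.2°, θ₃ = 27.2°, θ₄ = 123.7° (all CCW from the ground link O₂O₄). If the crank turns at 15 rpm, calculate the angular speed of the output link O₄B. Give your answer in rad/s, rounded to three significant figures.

0.657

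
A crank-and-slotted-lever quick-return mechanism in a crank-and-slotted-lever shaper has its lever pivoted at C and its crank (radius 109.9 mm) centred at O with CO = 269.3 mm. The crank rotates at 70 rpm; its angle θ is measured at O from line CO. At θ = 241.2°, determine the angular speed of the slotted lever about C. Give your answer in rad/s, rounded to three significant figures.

ω = 7.33 rad/s (from 70 rpm).
Crank pin A relative to C: A = (d + r cosθ, r sinθ); lever angle φ = atan2(r sinθ, d + r cosθ).
Differentiating tanφ: φ̇ = rω(d cosθ + r)/(d² + r² + 2dr cosθ).
d² + r² + 2dr cosθ = |CA|² = 0.0560845 m²;  d cosθ + r = -0.019836 m.
|ω_lever| = |0.1099·7.33·-0.019836| / 0.0560845 = 0.28493 rad/s.

0.285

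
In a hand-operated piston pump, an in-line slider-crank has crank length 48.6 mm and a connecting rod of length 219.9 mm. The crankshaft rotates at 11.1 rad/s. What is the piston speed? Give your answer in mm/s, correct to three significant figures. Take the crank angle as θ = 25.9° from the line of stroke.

ω = 11.1 rad/s
For an in-line slider-crank, x = r cosθ + √(L² − r² sin²θ), so v = −rω sinθ·[1 + r cosθ/√(L² − r² sin²θ)].
With r = 0.0486 m, L = 0.2199 m, θ = 25.9°: √(L² − r² sin²θ) = 0.21887 m.
v = −0.0486·11.1·0.43680·[1 + 0.0486·0.89956/0.21887] = -0.2827 m/s.
|v| = 0.2827 m/s = 282.7 mm/s.

283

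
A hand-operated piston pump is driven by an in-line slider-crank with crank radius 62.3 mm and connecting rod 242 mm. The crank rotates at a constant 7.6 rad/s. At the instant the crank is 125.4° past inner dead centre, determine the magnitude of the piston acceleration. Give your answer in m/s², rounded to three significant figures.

2.38

ω = 7.6 rad/s
x(θ) = r cosθ + √(L² − r² sin²θ); with ω constant, a = ω²·d²x/dθ².
d²x/dθ² = −r cosθ − r²(cos2θ)/√u − r⁴ sin²2θ/(4u^{3/2}),  u = L² − r² sin²θ = 0.0559851 m².
Substituting r = 0.0623 m, L = 0.242 m, θ = 125.4°: d²x/dθ² = +0.04123 m.
a = ω²·d²x/dθ² = (7.6)²·(+0.04123) = +2.3815 m/s²;  |a| = 2.3815 m/s².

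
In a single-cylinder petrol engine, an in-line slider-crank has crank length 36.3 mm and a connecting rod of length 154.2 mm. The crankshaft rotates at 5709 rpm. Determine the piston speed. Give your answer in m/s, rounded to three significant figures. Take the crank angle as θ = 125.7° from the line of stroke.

ω = 2π·5709/60 = 597.8 rad/s
For an in-line slider-crank, x = r cosθ + √(L² − r² sin²θ), so v = −rω sinθ·[1 + r cosθ/√(L² − r² sin²θ)].
With r = 0.0363 m, L = 0.1542 m, θ = 125.7°: √(L² − r² sin²θ) = 0.15136 m.
v = −0.0363·597.8·0.81208·[1 + 0.0363·-0.58354/0.15136] = -15.157 m/s.
|v| = 15.157 m/s.

15.2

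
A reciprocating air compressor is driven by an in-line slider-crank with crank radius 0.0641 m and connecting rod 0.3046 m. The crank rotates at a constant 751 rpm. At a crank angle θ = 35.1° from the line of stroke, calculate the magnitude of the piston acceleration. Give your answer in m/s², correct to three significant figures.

354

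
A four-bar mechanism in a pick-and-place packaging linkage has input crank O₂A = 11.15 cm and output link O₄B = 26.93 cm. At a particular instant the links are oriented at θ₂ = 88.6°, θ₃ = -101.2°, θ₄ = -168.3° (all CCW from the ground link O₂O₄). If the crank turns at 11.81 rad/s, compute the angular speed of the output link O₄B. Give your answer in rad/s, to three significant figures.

0.903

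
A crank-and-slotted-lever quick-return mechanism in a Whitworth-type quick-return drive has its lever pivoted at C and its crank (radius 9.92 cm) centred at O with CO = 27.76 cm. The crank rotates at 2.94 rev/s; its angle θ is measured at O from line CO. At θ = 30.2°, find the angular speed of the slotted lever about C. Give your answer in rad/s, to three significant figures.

4.62

ω = 18.47 rad/s (from 2.94 rev/s).
Crank pin A relative to C: A = (d + r cosθ, r sinθ); lever angle φ = atan2(r sinθ, d + r cosθ).
Differentiating tanφ: φ̇ = rω(d cosθ + r)/(d² + r² + 2dr cosθ).
d² + r² + 2dr cosθ = |CA|² = 0.134503 m²;  d cosθ + r = +0.33912 m.
|ω_lever| = |0.0992·18.47·+0.33912| / 0.134503 = 4.6202 rad/s.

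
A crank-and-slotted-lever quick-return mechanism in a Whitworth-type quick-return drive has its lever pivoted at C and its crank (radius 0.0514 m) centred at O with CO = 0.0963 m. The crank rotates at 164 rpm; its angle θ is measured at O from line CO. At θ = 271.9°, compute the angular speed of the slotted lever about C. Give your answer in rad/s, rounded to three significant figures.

3.94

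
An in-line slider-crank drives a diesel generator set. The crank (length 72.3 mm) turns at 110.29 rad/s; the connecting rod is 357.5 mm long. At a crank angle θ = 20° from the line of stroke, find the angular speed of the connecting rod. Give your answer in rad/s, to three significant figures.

21.0

ω = 110.3 rad/s
The rod makes angle φ with the slider axis where L sinφ = r sinθ; differentiating, L cosφ·φ̇ = r ω cosθ.
L cosφ = √(L² − r² sin²θ) = 0.35664 m.
|ω_rod| = r ω |cosθ| / √(L² − r² sin²θ) = 0.0723·110.3·0.93969/0.35664 = 21.01 rad/s.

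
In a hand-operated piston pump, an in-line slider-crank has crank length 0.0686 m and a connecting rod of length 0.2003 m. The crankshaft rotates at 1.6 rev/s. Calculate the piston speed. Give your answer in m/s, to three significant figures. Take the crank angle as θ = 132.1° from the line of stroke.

0.390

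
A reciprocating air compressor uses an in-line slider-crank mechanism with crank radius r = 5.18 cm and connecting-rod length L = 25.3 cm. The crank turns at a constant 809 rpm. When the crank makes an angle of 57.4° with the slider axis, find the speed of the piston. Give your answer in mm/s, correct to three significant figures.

ω = 2π·809/60 = 84.72 rad/s
For an in-line slider-crank, x = r cosθ + √(L² − r² sin²θ), so v = −rω sinθ·[1 + r cosθ/√(L² − r² sin²θ)].
With r = 0.0518 m, L = 0.253 m, θ = 57.4°: √(L² − r² sin²θ) = 0.24921 m.
v = −0.0518·84.72·0.84245·[1 + 0.0518·0.53877/0.24921] = -4.111 m/s.
|v| = 4.111 m/s = 4111 mm/s.

4110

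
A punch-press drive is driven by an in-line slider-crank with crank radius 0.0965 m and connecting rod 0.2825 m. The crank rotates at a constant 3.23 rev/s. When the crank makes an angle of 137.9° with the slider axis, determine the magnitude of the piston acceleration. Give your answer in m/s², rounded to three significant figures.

ω = 2π·3.23 = 20.29 rad/s
x(θ) = r cosθ + √(L² − r² sin²θ); with ω constant, a = ω²·d²x/dθ².
d²x/dθ² = −r cosθ − r²(cos2θ)/√u − r⁴ sin²2θ/(4u^{3/2}),  u = L² − r² sin²θ = 0.0756207 m².
Substituting r = 0.0965 m, L = 0.2825 m, θ = 137.9°: d²x/dθ² = +0.067147 m.
a = ω²·d²x/dθ² = (20.29)²·(+0.067147) = +27.656 m/s²;  |a| = 27.656 m/s².

27.7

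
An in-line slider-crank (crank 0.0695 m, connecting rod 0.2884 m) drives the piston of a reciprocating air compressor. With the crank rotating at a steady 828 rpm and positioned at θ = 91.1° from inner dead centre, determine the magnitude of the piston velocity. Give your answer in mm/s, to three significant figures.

ω = 2π·828/60 = 86.71 rad/s
For an in-line slider-crank, x = r cosθ + √(L² − r² sin²θ), so v = −rω sinθ·[1 + r cosθ/√(L² − r² sin²θ)].
With r = 0.0695 m, L = 0.2884 m, θ = 91.1°: √(L² − r² sin²θ) = 0.2799 m.
v = −0.0695·86.71·0.99982·[1 + 0.0695·-0.01920/0.2799] = -5.9964 m/s.
|v| = 5.9964 m/s = 5996.4 mm/s.

6000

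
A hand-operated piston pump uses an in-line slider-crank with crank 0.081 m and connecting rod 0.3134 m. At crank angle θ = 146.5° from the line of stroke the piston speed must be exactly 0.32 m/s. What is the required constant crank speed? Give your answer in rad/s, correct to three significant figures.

9.15

For an in-line slider-crank, |v_piston| = rω|sinθ|·[1 + r cosθ/√(L² − r² sin²θ)].
With r = 0.081 m, L = 0.3134 m, θ = 146.5°: the bracketed kinematic factor |dx/dθ| = 0.034972 m.
ω = v/|dx/dθ| = 0.32/0.034972 = 9.1502 rad/s.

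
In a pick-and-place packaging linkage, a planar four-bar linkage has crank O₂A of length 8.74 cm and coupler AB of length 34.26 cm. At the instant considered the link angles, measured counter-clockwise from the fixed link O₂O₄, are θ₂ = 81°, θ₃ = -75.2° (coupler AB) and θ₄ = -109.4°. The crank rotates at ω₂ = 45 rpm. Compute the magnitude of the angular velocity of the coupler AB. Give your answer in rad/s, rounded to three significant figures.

0.386

ω₂ = 4.712 rad/s (from 45 rpm).
Differentiating the loop-closure r₂e^{iθ₂}+r₃e^{iθ₃}=r₁+r₄e^{iθ₄} gives r₂ω₂e^{iθ₂}+r₃ω₃e^{iθ₃}=r₄ω₄e^{iθ₄}.
Eliminating the other unknown: ω₃ = r₂ω₂ sin(θ₄−θ₂) / [r₃ sin(θ₃−θ₄)].
Numerator sine = +0.18052; denominator sine = +0.56208.
Result = 0.0874·4.712·(+0.18052) / (0.3426·(+0.56208)) = +0.38609 rad/s; magnitude 0.38609 rad/s.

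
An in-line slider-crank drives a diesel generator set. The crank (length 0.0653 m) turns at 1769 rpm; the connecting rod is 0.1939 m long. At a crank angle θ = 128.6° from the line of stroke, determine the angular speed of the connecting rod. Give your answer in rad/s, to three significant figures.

40.3

ω = 185.2 rad/s (converted from 1769 rpm).
The rod makes angle φ with the slider axis where L sinφ = r sinθ; differentiating, L cosφ·φ̇ = r ω cosθ.
L cosφ = √(L² − r² sin²θ) = 0.18706 m.
|ω_rod| = r ω |cosθ| / √(L² − r² sin²θ) = 0.0653·185.2·0.62388/0.18706 = 40.344 rad/s.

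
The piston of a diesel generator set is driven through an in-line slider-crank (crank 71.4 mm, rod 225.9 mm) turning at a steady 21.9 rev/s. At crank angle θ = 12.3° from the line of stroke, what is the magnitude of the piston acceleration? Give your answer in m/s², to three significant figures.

ω = 2π·21.9 = 137.6 rad/s
x(θ) = r cosθ + √(L² − r² sin²θ); with ω constant, a = ω²·d²x/dθ².
d²x/dθ² = −r cosθ − r²(cos2θ)/√u − r⁴ sin²2θ/(4u^{3/2}),  u = L² − r² sin²θ = 0.0507995 m².
Substituting r = 0.0714 m, L = 0.2259 m, θ = 12.3°: d²x/dθ² = -0.090425 m.
a = ω²·d²x/dθ² = (137.6)²·(-0.090425) = -1712.1 m/s²;  |a| = 1712.1 m/s².

1710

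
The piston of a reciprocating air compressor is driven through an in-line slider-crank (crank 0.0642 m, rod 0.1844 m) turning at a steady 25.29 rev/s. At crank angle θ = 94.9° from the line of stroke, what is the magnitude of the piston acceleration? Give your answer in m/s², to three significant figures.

731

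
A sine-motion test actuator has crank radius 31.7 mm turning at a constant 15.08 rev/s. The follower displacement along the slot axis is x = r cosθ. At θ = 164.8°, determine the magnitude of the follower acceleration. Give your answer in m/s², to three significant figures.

ω = 94.75 rad/s (from 15.08 rev/s).
x = r cosθ ⇒ ẍ = −rω² cosθ (ω constant).
|a| = rω²|cosθ| = 0.0317·(94.75)²·|cos 164.8°| = 274.64 m/s².

275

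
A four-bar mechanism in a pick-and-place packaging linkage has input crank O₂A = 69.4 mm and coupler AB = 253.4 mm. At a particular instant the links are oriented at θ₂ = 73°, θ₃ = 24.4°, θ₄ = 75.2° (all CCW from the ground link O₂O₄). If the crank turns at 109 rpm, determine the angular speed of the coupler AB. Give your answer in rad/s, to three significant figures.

ω₂ = 11.41 rad/s (from 109 rpm).
Differentiating the loop-closure r₂e^{iθ₂}+r₃e^{iθ₃}=r₁+r₄e^{iθ₄} gives r₂ω₂e^{iθ₂}+r₃ω₃e^{iθ₃}=r₄ω₄e^{iθ₄}.
Eliminating the other unknown: ω₃ = r₂ω₂ sin(θ₄−θ₂) / [r₃ sin(θ₃−θ₄)].
Numerator sine = +0.03839; denominator sine = -0.77494.
Result = 0.0694·11.41·(+0.03839) / (0.2534·(-0.77494)) = -0.15486 rad/s; magnitude 0.15486 rad/s.

0.155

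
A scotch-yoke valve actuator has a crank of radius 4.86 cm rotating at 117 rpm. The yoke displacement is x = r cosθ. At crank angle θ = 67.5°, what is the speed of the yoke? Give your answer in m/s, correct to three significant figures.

0.550

ω = 12.25 rad/s (from 117 rpm).
x = r cosθ ⇒ ẋ = −rω sinθ.
|v| = rω|sinθ| = 0.0486·12.25·|sin 67.5°| = 0.55013 m/s.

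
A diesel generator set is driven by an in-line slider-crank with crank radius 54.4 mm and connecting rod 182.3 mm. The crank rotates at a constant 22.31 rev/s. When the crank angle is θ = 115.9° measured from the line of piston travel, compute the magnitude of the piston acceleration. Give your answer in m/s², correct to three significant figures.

667

ω = 2π·22.3 = 140.2 rad/s
x(θ) = r cosθ + √(L² − r² sin²θ); with ω constant, a = ω²·d²x/dθ².
d²x/dθ² = −r cosθ − r²(cos2θ)/√u − r⁴ sin²2θ/(4u^{3/2}),  u = L² − r² sin²θ = 0.0308386 m².
Substituting r = 0.0544 m, L = 0.1823 m, θ = 115.9°: d²x/dθ² = +0.033934 m.
a = ω²·d²x/dθ² = (140.2)²·(+0.033934) = +666.79 m/s²;  |a| = 666.79 m/s².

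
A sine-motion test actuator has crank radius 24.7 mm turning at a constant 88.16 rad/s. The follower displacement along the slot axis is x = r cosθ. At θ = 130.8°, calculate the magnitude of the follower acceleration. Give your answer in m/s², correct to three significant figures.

ω = 88.16 rad/s
x = r cosθ ⇒ ẍ = −rω² cosθ (ω constant).
|a| = rω²|cosθ| = 0.0247·(88.16)²·|cos 130.8°| = 125.44 m/s².

125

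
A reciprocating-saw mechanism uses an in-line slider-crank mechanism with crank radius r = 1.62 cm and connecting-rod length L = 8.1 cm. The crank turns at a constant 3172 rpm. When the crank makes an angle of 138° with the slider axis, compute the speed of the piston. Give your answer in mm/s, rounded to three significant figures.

ω = 2π·3172/60 = 332.2 rad/s
For an in-line slider-crank, x = r cosθ + √(L² − r² sin²θ), so v = −rω sinθ·[1 + r cosθ/√(L² − r² sin²θ)].
With r = 0.0162 m, L = 0.081 m, θ = 138°: √(L² − r² sin²θ) = 0.080271 m.
v = −0.0162·332.2·0.66913·[1 + 0.0162·-0.74314/0.080271] = -3.0607 m/s.
|v| = 3.0607 m/s = 3060.7 mm/s.

3060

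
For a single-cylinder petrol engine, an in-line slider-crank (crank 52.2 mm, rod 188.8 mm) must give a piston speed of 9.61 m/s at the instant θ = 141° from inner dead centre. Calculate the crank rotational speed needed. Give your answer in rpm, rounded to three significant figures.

For an in-line slider-crank, |v_piston| = rω|sinθ|·[1 + r cosθ/√(L² − r² sin²θ)].
With r = 0.0522 m, L = 0.1888 m, θ = 141°: the bracketed kinematic factor |dx/dθ| = 0.025683 m.
ω = v/|dx/dθ| = 9.61/0.025683 = 374.18 rad/s.
N = 60ω/(2π) = 3573.2 rpm.

3570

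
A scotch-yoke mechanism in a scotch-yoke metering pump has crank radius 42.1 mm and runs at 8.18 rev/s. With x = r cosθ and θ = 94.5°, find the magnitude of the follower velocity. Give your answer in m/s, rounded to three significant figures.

2.16

ω = 51.4 rad/s (from 8.18 rev/s).
x = r cosθ ⇒ ẋ = −rω sinθ.
|v| = rω|sinθ| = 0.0421·51.4·|sin 94.5°| = 2.1571 m/s.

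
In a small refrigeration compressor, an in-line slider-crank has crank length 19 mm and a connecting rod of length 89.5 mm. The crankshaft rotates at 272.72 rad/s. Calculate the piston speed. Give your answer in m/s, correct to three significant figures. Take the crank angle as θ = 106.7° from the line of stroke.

ω = 272.7 rad/s
For an in-line slider-crank, x = r cosθ + √(L² − r² sin²θ), so v = −rω sinθ·[1 + r cosθ/√(L² − r² sin²θ)].
With r = 0.019 m, L = 0.0895 m, θ = 106.7°: √(L² − r² sin²θ) = 0.08763 m.
v = −0.019·272.7·0.95782·[1 + 0.019·-0.28736/0.08763] = -4.6539 m/s.
|v| = 4.6539 m/s.

4.65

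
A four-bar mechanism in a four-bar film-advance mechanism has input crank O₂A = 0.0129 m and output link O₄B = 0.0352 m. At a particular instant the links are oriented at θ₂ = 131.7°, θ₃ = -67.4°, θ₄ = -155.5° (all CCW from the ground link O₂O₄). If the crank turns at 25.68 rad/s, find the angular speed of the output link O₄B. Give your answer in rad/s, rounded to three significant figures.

3.08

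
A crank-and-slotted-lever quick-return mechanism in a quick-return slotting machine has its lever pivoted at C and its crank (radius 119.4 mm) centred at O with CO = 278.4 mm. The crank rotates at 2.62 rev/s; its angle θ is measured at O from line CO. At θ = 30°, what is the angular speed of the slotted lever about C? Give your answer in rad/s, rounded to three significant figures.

4.74

ω = 16.46 rad/s (from 2.62 rev/s).
Crank pin A relative to C: A = (d + r cosθ, r sinθ); lever angle φ = atan2(r sinθ, d + r cosθ).
Differentiating tanφ: φ̇ = rω(d cosθ + r)/(d² + r² + 2dr cosθ).
d² + r² + 2dr cosθ = |CA|² = 0.149338 m²;  d cosθ + r = +0.3605 m.
|ω_lever| = |0.1194·16.46·+0.3605| / 0.149338 = 4.7448 rad/s.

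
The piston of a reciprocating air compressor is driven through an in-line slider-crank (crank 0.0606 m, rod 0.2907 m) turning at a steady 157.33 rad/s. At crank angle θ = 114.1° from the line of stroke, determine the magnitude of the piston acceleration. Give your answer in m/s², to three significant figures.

ω = 157.3 rad/s
x(θ) = r cosθ + √(L² − r² sin²θ); with ω constant, a = ω²·d²x/dθ².
d²x/dθ² = −r cosθ − r²(cos2θ)/√u − r⁴ sin²2θ/(4u^{3/2}),  u = L² − r² sin²θ = 0.0814464 m².
Substituting r = 0.0606 m, L = 0.2907 m, θ = 114.1°: d²x/dθ² = +0.033241 m.
a = ω²·d²x/dθ² = (157.3)²·(+0.033241) = +822.81 m/s²;  |a| = 822.81 m/s².

823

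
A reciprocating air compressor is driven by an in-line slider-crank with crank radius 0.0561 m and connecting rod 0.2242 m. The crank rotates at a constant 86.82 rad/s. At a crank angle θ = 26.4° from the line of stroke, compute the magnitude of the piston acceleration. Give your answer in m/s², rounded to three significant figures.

ω = 86.82 rad/s
x(θ) = r cosθ + √(L² − r² sin²θ); with ω constant, a = ω²·d²x/dθ².
d²x/dθ² = −r cosθ − r²(cos2θ)/√u − r⁴ sin²2θ/(4u^{3/2}),  u = L² − r² sin²θ = 0.0496434 m².
Substituting r = 0.0561 m, L = 0.2242 m, θ = 26.4°: d²x/dθ² = -0.058932 m.
a = ω²·d²x/dθ² = (86.82)²·(-0.058932) = -444.21 m/s²;  |a| = 444.21 m/s².

444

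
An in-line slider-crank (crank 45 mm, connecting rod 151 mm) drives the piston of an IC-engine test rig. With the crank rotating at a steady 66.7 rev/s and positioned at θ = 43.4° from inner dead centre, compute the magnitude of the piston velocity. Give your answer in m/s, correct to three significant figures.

ω = 2π·66.7 = 419.1 rad/s
For an in-line slider-crank, x = r cosθ + √(L² − r² sin²θ), so v = −rω sinθ·[1 + r cosθ/√(L² − r² sin²θ)].
With r = 0.045 m, L = 0.151 m, θ = 43.4°: √(L² − r² sin²θ) = 0.1478 m.
v = −0.045·419.1·0.68709·[1 + 0.045·0.72657/0.1478] = -15.824 m/s.
|v| = 15.824 m/s.

15.8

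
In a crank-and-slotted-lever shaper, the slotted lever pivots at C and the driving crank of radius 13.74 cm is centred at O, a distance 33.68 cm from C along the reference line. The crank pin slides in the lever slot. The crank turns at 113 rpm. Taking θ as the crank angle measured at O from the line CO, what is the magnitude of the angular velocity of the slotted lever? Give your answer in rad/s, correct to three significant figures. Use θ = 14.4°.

ω = 11.83 rad/s (from 113 rpm).
Crank pin A relative to C: A = (d + r cosθ, r sinθ); lever angle φ = atan2(r sinθ, d + r cosθ).
Differentiating tanφ: φ̇ = rω(d cosθ + r)/(d² + r² + 2dr cosθ).
d² + r² + 2dr cosθ = |CA|² = 0.221958 m²;  d cosθ + r = +0.46362 m.
|ω_lever| = |0.1374·11.83·+0.46362| / 0.221958 = 3.3961 rad/s.

3.40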